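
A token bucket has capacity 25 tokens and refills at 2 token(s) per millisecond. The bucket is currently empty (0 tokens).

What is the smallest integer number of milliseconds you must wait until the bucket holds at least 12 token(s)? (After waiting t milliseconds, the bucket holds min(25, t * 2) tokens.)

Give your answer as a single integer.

Need t * 2 >= 12, so t >= 12/2.
Smallest integer t = ceil(12/2) = 6.

Answer: 6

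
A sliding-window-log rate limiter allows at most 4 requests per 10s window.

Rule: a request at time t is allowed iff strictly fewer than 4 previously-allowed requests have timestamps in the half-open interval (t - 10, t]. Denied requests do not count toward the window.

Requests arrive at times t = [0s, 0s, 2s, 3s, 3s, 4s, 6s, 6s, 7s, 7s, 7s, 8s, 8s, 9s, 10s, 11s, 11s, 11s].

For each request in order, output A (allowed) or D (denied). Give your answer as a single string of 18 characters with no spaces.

Answer: AAAADDDDDDDDDDAADD

Derivation:
Tracking allowed requests in the window:
  req#1 t=0s: ALLOW
  req#2 t=0s: ALLOW
  req#3 t=2s: ALLOW
  req#4 t=3s: ALLOW
  req#5 t=3s: DENY
  req#6 t=4s: DENY
  req#7 t=6s: DENY
  req#8 t=6s: DENY
  req#9 t=7s: DENY
  req#10 t=7s: DENY
  req#11 t=7s: DENY
  req#12 t=8s: DENY
  req#13 t=8s: DENY
  req#14 t=9s: DENY
  req#15 t=10s: ALLOW
  req#16 t=11s: ALLOW
  req#17 t=11s: DENY
  req#18 t=11s: DENY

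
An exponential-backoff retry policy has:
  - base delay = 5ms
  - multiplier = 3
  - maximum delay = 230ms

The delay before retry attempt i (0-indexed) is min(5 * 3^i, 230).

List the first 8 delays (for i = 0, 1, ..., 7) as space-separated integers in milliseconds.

Answer: 5 15 45 135 230 230 230 230

Derivation:
Computing each delay:
  i=0: min(5*3^0, 230) = 5
  i=1: min(5*3^1, 230) = 15
  i=2: min(5*3^2, 230) = 45
  i=3: min(5*3^3, 230) = 135
  i=4: min(5*3^4, 230) = 230
  i=5: min(5*3^5, 230) = 230
  i=6: min(5*3^6, 230) = 230
  i=7: min(5*3^7, 230) = 230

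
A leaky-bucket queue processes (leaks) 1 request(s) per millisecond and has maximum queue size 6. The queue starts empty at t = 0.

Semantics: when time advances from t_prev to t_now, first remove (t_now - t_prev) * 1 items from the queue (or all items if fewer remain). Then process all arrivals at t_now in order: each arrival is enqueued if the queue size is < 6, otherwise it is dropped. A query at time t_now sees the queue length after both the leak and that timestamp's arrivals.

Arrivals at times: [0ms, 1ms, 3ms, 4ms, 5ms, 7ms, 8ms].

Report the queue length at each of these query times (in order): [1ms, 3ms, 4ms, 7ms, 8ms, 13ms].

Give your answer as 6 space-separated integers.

Answer: 1 1 1 1 1 0

Derivation:
Queue lengths at query times:
  query t=1ms: backlog = 1
  query t=3ms: backlog = 1
  query t=4ms: backlog = 1
  query t=7ms: backlog = 1
  query t=8ms: backlog = 1
  query t=13ms: backlog = 0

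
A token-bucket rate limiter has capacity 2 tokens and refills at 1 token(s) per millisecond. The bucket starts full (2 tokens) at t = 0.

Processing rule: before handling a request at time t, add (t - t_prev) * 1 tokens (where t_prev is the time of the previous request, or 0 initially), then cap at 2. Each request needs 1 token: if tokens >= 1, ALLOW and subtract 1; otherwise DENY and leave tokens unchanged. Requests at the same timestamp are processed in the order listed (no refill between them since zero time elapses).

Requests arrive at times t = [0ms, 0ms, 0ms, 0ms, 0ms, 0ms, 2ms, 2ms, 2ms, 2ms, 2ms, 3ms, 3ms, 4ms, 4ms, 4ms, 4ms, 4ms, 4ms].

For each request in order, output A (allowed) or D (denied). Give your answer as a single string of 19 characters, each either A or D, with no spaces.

Answer: AADDDDAADDDADADDDDD

Derivation:
Simulating step by step:
  req#1 t=0ms: ALLOW
  req#2 t=0ms: ALLOW
  req#3 t=0ms: DENY
  req#4 t=0ms: DENY
  req#5 t=0ms: DENY
  req#6 t=0ms: DENY
  req#7 t=2ms: ALLOW
  req#8 t=2ms: ALLOW
  req#9 t=2ms: DENY
  req#10 t=2ms: DENY
  req#11 t=2ms: DENY
  req#12 t=3ms: ALLOW
  req#13 t=3ms: DENY
  req#14 t=4ms: ALLOW
  req#15 t=4ms: DENY
  req#16 t=4ms: DENY
  req#17 t=4ms: DENY
  req#18 t=4ms: DENY
  req#19 t=4ms: DENY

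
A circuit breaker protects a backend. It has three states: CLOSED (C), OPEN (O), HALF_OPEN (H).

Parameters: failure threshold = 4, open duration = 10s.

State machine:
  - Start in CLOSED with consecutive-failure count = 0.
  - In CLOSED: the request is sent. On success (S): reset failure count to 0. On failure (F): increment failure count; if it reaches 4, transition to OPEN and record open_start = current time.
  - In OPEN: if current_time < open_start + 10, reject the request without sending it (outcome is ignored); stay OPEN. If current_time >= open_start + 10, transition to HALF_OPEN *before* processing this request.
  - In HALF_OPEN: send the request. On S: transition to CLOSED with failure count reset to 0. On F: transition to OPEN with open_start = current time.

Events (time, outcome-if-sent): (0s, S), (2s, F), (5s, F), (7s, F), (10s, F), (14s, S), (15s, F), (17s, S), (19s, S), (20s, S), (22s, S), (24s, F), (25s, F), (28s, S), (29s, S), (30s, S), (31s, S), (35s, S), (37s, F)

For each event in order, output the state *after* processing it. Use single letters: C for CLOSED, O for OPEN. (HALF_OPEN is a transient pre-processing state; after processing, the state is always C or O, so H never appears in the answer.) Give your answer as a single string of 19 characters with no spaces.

State after each event:
  event#1 t=0s outcome=S: state=CLOSED
  event#2 t=2s outcome=F: state=CLOSED
  event#3 t=5s outcome=F: state=CLOSED
  event#4 t=7s outcome=F: state=CLOSED
  event#5 t=10s outcome=F: state=OPEN
  event#6 t=14s outcome=S: state=OPEN
  event#7 t=15s outcome=F: state=OPEN
  event#8 t=17s outcome=S: state=OPEN
  event#9 t=19s outcome=S: state=OPEN
  event#10 t=20s outcome=S: state=CLOSED
  event#11 t=22s outcome=S: state=CLOSED
  event#12 t=24s outcome=F: state=CLOSED
  event#13 t=25s outcome=F: state=CLOSED
  event#14 t=28s outcome=S: state=CLOSED
  event#15 t=29s outcome=S: state=CLOSED
  event#16 t=30s outcome=S: state=CLOSED
  event#17 t=31s outcome=S: state=CLOSED
  event#18 t=35s outcome=S: state=CLOSED
  event#19 t=37s outcome=F: state=CLOSED

Answer: CCCCOOOOOCCCCCCCCCC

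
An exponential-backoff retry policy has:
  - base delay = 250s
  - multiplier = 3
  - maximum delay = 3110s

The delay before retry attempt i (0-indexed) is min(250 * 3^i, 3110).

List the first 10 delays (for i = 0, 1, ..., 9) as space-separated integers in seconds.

Computing each delay:
  i=0: min(250*3^0, 3110) = 250
  i=1: min(250*3^1, 3110) = 750
  i=2: min(250*3^2, 3110) = 2250
  i=3: min(250*3^3, 3110) = 3110
  i=4: min(250*3^4, 3110) = 3110
  i=5: min(250*3^5, 3110) = 3110
  i=6: min(250*3^6, 3110) = 3110
  i=7: min(250*3^7, 3110) = 3110
  i=8: min(250*3^8, 3110) = 3110
  i=9: min(250*3^9, 3110) = 3110

Answer: 250 750 2250 3110 3110 3110 3110 3110 3110 3110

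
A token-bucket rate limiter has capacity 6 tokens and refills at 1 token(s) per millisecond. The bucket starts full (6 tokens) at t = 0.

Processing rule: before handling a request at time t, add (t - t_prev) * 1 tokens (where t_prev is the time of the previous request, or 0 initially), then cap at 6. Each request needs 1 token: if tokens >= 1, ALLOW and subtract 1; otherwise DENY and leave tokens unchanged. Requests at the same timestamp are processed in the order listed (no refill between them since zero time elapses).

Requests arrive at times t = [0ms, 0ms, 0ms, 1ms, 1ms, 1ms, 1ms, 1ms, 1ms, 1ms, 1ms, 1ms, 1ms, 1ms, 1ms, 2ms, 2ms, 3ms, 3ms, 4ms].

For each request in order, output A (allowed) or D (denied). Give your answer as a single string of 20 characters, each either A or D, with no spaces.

Answer: AAAAAAADDDDDDDDADADA

Derivation:
Simulating step by step:
  req#1 t=0ms: ALLOW
  req#2 t=0ms: ALLOW
  req#3 t=0ms: ALLOW
  req#4 t=1ms: ALLOW
  req#5 t=1ms: ALLOW
  req#6 t=1ms: ALLOW
  req#7 t=1ms: ALLOW
  req#8 t=1ms: DENY
  req#9 t=1ms: DENY
  req#10 t=1ms: DENY
  req#11 t=1ms: DENY
  req#12 t=1ms: DENY
  req#13 t=1ms: DENY
  req#14 t=1ms: DENY
  req#15 t=1ms: DENY
  req#16 t=2ms: ALLOW
  req#17 t=2ms: DENY
  req#18 t=3ms: ALLOW
  req#19 t=3ms: DENY
  req#20 t=4ms: ALLOW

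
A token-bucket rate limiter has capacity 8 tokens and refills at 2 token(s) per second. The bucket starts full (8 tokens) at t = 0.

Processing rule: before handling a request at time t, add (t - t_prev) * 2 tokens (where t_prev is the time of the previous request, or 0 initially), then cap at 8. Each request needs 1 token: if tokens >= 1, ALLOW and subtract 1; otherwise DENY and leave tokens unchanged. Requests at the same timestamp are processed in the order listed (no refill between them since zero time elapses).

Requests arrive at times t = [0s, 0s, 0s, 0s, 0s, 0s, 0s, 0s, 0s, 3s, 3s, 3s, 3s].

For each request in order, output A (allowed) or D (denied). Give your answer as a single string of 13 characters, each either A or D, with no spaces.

Answer: AAAAAAAADAAAA

Derivation:
Simulating step by step:
  req#1 t=0s: ALLOW
  req#2 t=0s: ALLOW
  req#3 t=0s: ALLOW
  req#4 t=0s: ALLOW
  req#5 t=0s: ALLOW
  req#6 t=0s: ALLOW
  req#7 t=0s: ALLOW
  req#8 t=0s: ALLOW
  req#9 t=0s: DENY
  req#10 t=3s: ALLOW
  req#11 t=3s: ALLOW
  req#12 t=3s: ALLOW
  req#13 t=3s: ALLOW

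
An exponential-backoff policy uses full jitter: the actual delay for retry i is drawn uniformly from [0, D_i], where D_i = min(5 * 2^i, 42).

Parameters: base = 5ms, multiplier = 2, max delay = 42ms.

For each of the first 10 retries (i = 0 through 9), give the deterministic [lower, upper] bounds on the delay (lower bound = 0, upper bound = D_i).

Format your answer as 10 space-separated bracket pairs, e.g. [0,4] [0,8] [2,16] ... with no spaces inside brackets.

Answer: [0,5] [0,10] [0,20] [0,40] [0,42] [0,42] [0,42] [0,42] [0,42] [0,42]

Derivation:
Computing bounds per retry:
  i=0: D_i=min(5*2^0,42)=5, bounds=[0,5]
  i=1: D_i=min(5*2^1,42)=10, bounds=[0,10]
  i=2: D_i=min(5*2^2,42)=20, bounds=[0,20]
  i=3: D_i=min(5*2^3,42)=40, bounds=[0,40]
  i=4: D_i=min(5*2^4,42)=42, bounds=[0,42]
  i=5: D_i=min(5*2^5,42)=42, bounds=[0,42]
  i=6: D_i=min(5*2^6,42)=42, bounds=[0,42]
  i=7: D_i=min(5*2^7,42)=42, bounds=[0,42]
  i=8: D_i=min(5*2^8,42)=42, bounds=[0,42]
  i=9: D_i=min(5*2^9,42)=42, bounds=[0,42]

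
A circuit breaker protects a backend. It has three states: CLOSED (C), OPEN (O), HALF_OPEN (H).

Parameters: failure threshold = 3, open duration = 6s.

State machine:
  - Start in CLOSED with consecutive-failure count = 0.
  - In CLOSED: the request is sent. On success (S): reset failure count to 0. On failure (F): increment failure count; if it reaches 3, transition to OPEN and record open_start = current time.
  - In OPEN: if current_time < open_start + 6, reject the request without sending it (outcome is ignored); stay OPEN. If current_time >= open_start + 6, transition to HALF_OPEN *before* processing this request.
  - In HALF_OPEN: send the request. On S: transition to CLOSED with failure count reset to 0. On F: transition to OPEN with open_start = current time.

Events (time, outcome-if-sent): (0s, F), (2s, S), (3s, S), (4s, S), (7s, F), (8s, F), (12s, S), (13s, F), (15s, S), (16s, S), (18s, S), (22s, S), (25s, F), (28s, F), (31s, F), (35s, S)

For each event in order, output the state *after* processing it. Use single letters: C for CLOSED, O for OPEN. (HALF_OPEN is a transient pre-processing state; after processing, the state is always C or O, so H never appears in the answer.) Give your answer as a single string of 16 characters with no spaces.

State after each event:
  event#1 t=0s outcome=F: state=CLOSED
  event#2 t=2s outcome=S: state=CLOSED
  event#3 t=3s outcome=S: state=CLOSED
  event#4 t=4s outcome=S: state=CLOSED
  event#5 t=7s outcome=F: state=CLOSED
  event#6 t=8s outcome=F: state=CLOSED
  event#7 t=12s outcome=S: state=CLOSED
  event#8 t=13s outcome=F: state=CLOSED
  event#9 t=15s outcome=S: state=CLOSED
  event#10 t=16s outcome=S: state=CLOSED
  event#11 t=18s outcome=S: state=CLOSED
  event#12 t=22s outcome=S: state=CLOSED
  event#13 t=25s outcome=F: state=CLOSED
  event#14 t=28s outcome=F: state=CLOSED
  event#15 t=31s outcome=F: state=OPEN
  event#16 t=35s outcome=S: state=OPEN

Answer: CCCCCCCCCCCCCCOO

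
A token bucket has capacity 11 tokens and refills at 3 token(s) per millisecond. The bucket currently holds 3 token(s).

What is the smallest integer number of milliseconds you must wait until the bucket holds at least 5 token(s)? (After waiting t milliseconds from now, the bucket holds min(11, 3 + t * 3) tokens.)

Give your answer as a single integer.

Need 3 + t * 3 >= 5, so t >= 2/3.
Smallest integer t = ceil(2/3) = 1.

Answer: 1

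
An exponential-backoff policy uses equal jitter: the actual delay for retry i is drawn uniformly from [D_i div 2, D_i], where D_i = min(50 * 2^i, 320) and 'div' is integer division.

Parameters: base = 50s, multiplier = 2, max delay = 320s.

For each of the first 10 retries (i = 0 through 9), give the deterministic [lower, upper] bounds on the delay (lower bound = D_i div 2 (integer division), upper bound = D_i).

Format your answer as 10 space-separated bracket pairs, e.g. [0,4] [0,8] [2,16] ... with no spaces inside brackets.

Computing bounds per retry:
  i=0: D_i=min(50*2^0,320)=50, bounds=[25,50]
  i=1: D_i=min(50*2^1,320)=100, bounds=[50,100]
  i=2: D_i=min(50*2^2,320)=200, bounds=[100,200]
  i=3: D_i=min(50*2^3,320)=320, bounds=[160,320]
  i=4: D_i=min(50*2^4,320)=320, bounds=[160,320]
  i=5: D_i=min(50*2^5,320)=320, bounds=[160,320]
  i=6: D_i=min(50*2^6,320)=320, bounds=[160,320]
  i=7: D_i=min(50*2^7,320)=320, bounds=[160,320]
  i=8: D_i=min(50*2^8,320)=320, bounds=[160,320]
  i=9: D_i=min(50*2^9,320)=320, bounds=[160,320]

Answer: [25,50] [50,100] [100,200] [160,320] [160,320] [160,320] [160,320] [160,320] [160,320] [160,320]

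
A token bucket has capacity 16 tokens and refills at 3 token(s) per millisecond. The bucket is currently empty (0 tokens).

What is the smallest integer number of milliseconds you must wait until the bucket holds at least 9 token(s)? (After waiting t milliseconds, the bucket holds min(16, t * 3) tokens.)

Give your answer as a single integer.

Answer: 3

Derivation:
Need t * 3 >= 9, so t >= 9/3.
Smallest integer t = ceil(9/3) = 3.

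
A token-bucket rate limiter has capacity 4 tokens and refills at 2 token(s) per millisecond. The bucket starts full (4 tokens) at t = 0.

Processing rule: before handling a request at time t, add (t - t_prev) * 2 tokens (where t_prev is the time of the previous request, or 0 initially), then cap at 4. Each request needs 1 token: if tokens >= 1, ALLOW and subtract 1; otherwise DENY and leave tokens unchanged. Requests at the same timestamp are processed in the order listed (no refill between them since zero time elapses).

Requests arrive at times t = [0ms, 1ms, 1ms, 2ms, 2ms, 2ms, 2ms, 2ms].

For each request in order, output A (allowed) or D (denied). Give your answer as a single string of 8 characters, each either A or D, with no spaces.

Simulating step by step:
  req#1 t=0ms: ALLOW
  req#2 t=1ms: ALLOW
  req#3 t=1ms: ALLOW
  req#4 t=2ms: ALLOW
  req#5 t=2ms: ALLOW
  req#6 t=2ms: ALLOW
  req#7 t=2ms: ALLOW
  req#8 t=2ms: DENY

Answer: AAAAAAAD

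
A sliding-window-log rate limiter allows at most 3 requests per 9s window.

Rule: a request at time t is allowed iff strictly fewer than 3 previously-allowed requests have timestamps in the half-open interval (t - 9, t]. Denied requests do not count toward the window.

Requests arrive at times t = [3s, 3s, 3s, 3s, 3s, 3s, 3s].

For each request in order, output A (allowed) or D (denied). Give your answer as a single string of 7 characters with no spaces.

Tracking allowed requests in the window:
  req#1 t=3s: ALLOW
  req#2 t=3s: ALLOW
  req#3 t=3s: ALLOW
  req#4 t=3s: DENY
  req#5 t=3s: DENY
  req#6 t=3s: DENY
  req#7 t=3s: DENY

Answer: AAADDDD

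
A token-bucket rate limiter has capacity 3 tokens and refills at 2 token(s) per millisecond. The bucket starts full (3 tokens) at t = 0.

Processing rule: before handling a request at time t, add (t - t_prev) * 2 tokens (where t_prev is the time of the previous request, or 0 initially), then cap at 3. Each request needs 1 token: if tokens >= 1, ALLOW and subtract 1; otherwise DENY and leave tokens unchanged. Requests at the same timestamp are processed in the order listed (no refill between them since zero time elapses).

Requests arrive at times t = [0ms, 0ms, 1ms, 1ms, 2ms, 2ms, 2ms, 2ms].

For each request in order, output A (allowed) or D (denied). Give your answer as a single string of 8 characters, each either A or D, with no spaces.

Answer: AAAAAAAD

Derivation:
Simulating step by step:
  req#1 t=0ms: ALLOW
  req#2 t=0ms: ALLOW
  req#3 t=1ms: ALLOW
  req#4 t=1ms: ALLOW
  req#5 t=2ms: ALLOW
  req#6 t=2ms: ALLOW
  req#7 t=2ms: ALLOW
  req#8 t=2ms: DENY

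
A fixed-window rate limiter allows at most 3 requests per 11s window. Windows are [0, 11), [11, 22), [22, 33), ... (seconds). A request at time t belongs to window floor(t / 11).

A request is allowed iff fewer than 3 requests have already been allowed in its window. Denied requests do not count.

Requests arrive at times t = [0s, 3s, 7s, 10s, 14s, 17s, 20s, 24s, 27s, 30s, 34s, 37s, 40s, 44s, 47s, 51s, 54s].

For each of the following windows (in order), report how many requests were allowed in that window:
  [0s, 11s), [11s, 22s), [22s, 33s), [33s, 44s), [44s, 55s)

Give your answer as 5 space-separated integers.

Answer: 3 3 3 3 3

Derivation:
Processing requests:
  req#1 t=0s (window 0): ALLOW
  req#2 t=3s (window 0): ALLOW
  req#3 t=7s (window 0): ALLOW
  req#4 t=10s (window 0): DENY
  req#5 t=14s (window 1): ALLOW
  req#6 t=17s (window 1): ALLOW
  req#7 t=20s (window 1): ALLOW
  req#8 t=24s (window 2): ALLOW
  req#9 t=27s (window 2): ALLOW
  req#10 t=30s (window 2): ALLOW
  req#11 t=34s (window 3): ALLOW
  req#12 t=37s (window 3): ALLOW
  req#13 t=40s (window 3): ALLOW
  req#14 t=44s (window 4): ALLOW
  req#15 t=47s (window 4): ALLOW
  req#16 t=51s (window 4): ALLOW
  req#17 t=54s (window 4): DENY

Allowed counts by window: 3 3 3 3 3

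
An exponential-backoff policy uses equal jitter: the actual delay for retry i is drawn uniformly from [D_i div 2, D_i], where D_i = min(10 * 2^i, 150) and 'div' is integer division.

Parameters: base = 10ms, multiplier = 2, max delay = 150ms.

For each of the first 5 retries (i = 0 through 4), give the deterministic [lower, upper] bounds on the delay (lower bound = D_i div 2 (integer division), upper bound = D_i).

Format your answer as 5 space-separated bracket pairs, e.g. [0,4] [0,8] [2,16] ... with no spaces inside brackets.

Computing bounds per retry:
  i=0: D_i=min(10*2^0,150)=10, bounds=[5,10]
  i=1: D_i=min(10*2^1,150)=20, bounds=[10,20]
  i=2: D_i=min(10*2^2,150)=40, bounds=[20,40]
  i=3: D_i=min(10*2^3,150)=80, bounds=[40,80]
  i=4: D_i=min(10*2^4,150)=150, bounds=[75,150]

Answer: [5,10] [10,20] [20,40] [40,80] [75,150]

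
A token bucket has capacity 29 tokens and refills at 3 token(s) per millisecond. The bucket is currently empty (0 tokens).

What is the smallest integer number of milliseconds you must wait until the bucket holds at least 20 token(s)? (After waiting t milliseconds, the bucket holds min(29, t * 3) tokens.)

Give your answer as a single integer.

Answer: 7

Derivation:
Need t * 3 >= 20, so t >= 20/3.
Smallest integer t = ceil(20/3) = 7.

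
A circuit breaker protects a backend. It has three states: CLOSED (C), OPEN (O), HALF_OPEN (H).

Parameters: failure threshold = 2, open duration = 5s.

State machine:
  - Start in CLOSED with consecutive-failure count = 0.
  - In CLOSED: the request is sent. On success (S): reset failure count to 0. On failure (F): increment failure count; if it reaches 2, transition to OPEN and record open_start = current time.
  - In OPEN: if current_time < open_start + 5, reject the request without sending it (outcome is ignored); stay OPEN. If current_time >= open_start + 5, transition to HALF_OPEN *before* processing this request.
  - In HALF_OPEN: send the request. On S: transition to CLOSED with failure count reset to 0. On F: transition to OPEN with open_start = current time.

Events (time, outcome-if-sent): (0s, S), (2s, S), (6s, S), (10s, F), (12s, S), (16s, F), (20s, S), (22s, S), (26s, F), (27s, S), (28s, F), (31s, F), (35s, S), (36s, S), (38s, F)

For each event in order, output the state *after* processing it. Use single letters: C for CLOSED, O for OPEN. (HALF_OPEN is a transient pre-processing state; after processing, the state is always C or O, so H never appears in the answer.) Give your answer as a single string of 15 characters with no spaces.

Answer: CCCCCCCCCCCOOCC

Derivation:
State after each event:
  event#1 t=0s outcome=S: state=CLOSED
  event#2 t=2s outcome=S: state=CLOSED
  event#3 t=6s outcome=S: state=CLOSED
  event#4 t=10s outcome=F: state=CLOSED
  event#5 t=12s outcome=S: state=CLOSED
  event#6 t=16s outcome=F: state=CLOSED
  event#7 t=20s outcome=S: state=CLOSED
  event#8 t=22s outcome=S: state=CLOSED
  event#9 t=26s outcome=F: state=CLOSED
  event#10 t=27s outcome=S: state=CLOSED
  event#11 t=28s outcome=F: state=CLOSED
  event#12 t=31s outcome=F: state=OPEN
  event#13 t=35s outcome=S: state=OPEN
  event#14 t=36s outcome=S: state=CLOSED
  event#15 t=38s outcome=F: state=CLOSED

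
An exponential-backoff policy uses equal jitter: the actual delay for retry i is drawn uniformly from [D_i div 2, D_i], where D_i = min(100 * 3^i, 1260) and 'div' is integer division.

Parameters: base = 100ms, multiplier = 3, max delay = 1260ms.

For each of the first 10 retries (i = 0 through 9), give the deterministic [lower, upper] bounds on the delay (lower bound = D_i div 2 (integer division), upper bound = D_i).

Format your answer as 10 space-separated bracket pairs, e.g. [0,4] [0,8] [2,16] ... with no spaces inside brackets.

Computing bounds per retry:
  i=0: D_i=min(100*3^0,1260)=100, bounds=[50,100]
  i=1: D_i=min(100*3^1,1260)=300, bounds=[150,300]
  i=2: D_i=min(100*3^2,1260)=900, bounds=[450,900]
  i=3: D_i=min(100*3^3,1260)=1260, bounds=[630,1260]
  i=4: D_i=min(100*3^4,1260)=1260, bounds=[630,1260]
  i=5: D_i=min(100*3^5,1260)=1260, bounds=[630,1260]
  i=6: D_i=min(100*3^6,1260)=1260, bounds=[630,1260]
  i=7: D_i=min(100*3^7,1260)=1260, bounds=[630,1260]
  i=8: D_i=min(100*3^8,1260)=1260, bounds=[630,1260]
  i=9: D_i=min(100*3^9,1260)=1260, bounds=[630,1260]

Answer: [50,100] [150,300] [450,900] [630,1260] [630,1260] [630,1260] [630,1260] [630,1260] [630,1260] [630,1260]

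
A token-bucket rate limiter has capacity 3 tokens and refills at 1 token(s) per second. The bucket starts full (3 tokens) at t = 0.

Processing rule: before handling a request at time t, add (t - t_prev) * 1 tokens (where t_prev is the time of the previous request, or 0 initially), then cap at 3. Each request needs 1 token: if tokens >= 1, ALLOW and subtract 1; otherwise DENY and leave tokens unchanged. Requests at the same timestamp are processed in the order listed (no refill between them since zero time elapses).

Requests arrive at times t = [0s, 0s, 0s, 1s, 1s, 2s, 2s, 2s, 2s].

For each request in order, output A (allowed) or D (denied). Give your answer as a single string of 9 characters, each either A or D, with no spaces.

Answer: AAAADADDD

Derivation:
Simulating step by step:
  req#1 t=0s: ALLOW
  req#2 t=0s: ALLOW
  req#3 t=0s: ALLOW
  req#4 t=1s: ALLOW
  req#5 t=1s: DENY
  req#6 t=2s: ALLOW
  req#7 t=2s: DENY
  req#8 t=2s: DENY
  req#9 t=2s: DENY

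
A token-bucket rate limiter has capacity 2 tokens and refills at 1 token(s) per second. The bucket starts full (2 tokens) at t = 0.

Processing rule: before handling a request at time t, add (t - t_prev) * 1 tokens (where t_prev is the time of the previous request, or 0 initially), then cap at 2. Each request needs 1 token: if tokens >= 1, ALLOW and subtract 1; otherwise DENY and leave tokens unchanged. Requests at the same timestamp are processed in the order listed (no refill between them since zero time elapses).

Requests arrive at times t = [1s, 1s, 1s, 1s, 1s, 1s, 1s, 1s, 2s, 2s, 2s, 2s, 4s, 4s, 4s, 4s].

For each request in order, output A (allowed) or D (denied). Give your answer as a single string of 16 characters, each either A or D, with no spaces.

Answer: AADDDDDDADDDAADD

Derivation:
Simulating step by step:
  req#1 t=1s: ALLOW
  req#2 t=1s: ALLOW
  req#3 t=1s: DENY
  req#4 t=1s: DENY
  req#5 t=1s: DENY
  req#6 t=1s: DENY
  req#7 t=1s: DENY
  req#8 t=1s: DENY
  req#9 t=2s: ALLOW
  req#10 t=2s: DENY
  req#11 t=2s: DENY
  req#12 t=2s: DENY
  req#13 t=4s: ALLOW
  req#14 t=4s: ALLOW
  req#15 t=4s: DENY
  req#16 t=4s: DENY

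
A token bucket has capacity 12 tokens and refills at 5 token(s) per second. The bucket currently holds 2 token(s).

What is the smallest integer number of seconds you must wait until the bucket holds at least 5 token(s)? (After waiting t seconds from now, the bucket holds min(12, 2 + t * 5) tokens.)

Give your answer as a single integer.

Answer: 1

Derivation:
Need 2 + t * 5 >= 5, so t >= 3/5.
Smallest integer t = ceil(3/5) = 1.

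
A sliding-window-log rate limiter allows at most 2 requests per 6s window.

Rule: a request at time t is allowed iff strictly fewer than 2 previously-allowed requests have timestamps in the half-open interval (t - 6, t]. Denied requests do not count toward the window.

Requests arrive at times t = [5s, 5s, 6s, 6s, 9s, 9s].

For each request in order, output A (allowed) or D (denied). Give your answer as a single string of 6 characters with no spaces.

Answer: AADDDD

Derivation:
Tracking allowed requests in the window:
  req#1 t=5s: ALLOW
  req#2 t=5s: ALLOW
  req#3 t=6s: DENY
  req#4 t=6s: DENY
  req#5 t=9s: DENY
  req#6 t=9s: DENY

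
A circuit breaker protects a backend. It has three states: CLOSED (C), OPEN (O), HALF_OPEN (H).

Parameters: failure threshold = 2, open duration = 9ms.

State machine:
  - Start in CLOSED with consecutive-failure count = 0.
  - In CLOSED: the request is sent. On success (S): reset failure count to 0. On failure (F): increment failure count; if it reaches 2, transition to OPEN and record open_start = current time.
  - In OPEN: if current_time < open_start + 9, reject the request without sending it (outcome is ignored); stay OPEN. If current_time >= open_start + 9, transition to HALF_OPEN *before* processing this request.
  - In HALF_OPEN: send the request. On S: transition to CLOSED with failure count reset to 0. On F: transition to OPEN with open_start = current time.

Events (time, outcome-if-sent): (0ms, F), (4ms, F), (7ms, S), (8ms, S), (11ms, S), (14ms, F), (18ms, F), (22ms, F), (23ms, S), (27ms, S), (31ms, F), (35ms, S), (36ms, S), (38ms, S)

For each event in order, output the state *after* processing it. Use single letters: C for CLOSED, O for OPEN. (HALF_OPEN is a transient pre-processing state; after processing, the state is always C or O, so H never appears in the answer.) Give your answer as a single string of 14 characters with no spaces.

Answer: COOOOOOOCCCCCC

Derivation:
State after each event:
  event#1 t=0ms outcome=F: state=CLOSED
  event#2 t=4ms outcome=F: state=OPEN
  event#3 t=7ms outcome=S: state=OPEN
  event#4 t=8ms outcome=S: state=OPEN
  event#5 t=11ms outcome=S: state=OPEN
  event#6 t=14ms outcome=F: state=OPEN
  event#7 t=18ms outcome=F: state=OPEN
  event#8 t=22ms outcome=F: state=OPEN
  event#9 t=23ms outcome=S: state=CLOSED
  event#10 t=27ms outcome=S: state=CLOSED
  event#11 t=31ms outcome=F: state=CLOSED
  event#12 t=35ms outcome=S: state=CLOSED
  event#13 t=36ms outcome=S: state=CLOSED
  event#14 t=38ms outcome=S: state=CLOSED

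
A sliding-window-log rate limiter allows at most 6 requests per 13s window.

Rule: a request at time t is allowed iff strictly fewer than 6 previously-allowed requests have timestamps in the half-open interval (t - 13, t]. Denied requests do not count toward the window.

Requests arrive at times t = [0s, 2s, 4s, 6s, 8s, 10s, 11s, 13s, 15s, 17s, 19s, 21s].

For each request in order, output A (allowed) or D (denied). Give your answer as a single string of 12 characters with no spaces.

Answer: AAAAAADAAAAA

Derivation:
Tracking allowed requests in the window:
  req#1 t=0s: ALLOW
  req#2 t=2s: ALLOW
  req#3 t=4s: ALLOW
  req#4 t=6s: ALLOW
  req#5 t=8s: ALLOW
  req#6 t=10s: ALLOW
  req#7 t=11s: DENY
  req#8 t=13s: ALLOW
  req#9 t=15s: ALLOW
  req#10 t=17s: ALLOW
  req#11 t=19s: ALLOW
  req#12 t=21s: ALLOW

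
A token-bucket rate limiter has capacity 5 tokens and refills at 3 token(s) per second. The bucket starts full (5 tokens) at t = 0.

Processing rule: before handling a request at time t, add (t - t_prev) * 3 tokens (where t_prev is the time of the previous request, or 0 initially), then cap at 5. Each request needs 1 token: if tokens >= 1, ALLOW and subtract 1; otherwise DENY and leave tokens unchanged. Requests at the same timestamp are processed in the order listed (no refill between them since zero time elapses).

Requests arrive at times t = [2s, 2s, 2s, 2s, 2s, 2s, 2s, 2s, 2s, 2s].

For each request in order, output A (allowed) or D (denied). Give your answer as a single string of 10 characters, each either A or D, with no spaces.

Answer: AAAAADDDDD

Derivation:
Simulating step by step:
  req#1 t=2s: ALLOW
  req#2 t=2s: ALLOW
  req#3 t=2s: ALLOW
  req#4 t=2s: ALLOW
  req#5 t=2s: ALLOW
  req#6 t=2s: DENY
  req#7 t=2s: DENY
  req#8 t=2s: DENY
  req#9 t=2s: DENY
  req#10 t=2s: DENY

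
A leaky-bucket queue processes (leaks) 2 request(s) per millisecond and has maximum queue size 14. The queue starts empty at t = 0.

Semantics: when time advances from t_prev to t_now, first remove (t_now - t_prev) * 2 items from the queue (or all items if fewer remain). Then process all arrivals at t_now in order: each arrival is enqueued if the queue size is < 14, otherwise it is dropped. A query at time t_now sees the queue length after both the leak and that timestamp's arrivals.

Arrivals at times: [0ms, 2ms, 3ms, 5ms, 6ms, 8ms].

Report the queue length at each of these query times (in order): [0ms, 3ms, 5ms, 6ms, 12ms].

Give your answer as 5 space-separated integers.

Queue lengths at query times:
  query t=0ms: backlog = 1
  query t=3ms: backlog = 1
  query t=5ms: backlog = 1
  query t=6ms: backlog = 1
  query t=12ms: backlog = 0

Answer: 1 1 1 1 0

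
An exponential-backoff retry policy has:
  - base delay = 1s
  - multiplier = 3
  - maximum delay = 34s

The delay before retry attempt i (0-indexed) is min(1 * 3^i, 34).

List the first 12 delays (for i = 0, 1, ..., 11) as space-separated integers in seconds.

Answer: 1 3 9 27 34 34 34 34 34 34 34 34

Derivation:
Computing each delay:
  i=0: min(1*3^0, 34) = 1
  i=1: min(1*3^1, 34) = 3
  i=2: min(1*3^2, 34) = 9
  i=3: min(1*3^3, 34) = 27
  i=4: min(1*3^4, 34) = 34
  i=5: min(1*3^5, 34) = 34
  i=6: min(1*3^6, 34) = 34
  i=7: min(1*3^7, 34) = 34
  i=8: min(1*3^8, 34) = 34
  i=9: min(1*3^9, 34) = 34
  i=10: min(1*3^10, 34) = 34
  i=11: min(1*3^11, 34) = 34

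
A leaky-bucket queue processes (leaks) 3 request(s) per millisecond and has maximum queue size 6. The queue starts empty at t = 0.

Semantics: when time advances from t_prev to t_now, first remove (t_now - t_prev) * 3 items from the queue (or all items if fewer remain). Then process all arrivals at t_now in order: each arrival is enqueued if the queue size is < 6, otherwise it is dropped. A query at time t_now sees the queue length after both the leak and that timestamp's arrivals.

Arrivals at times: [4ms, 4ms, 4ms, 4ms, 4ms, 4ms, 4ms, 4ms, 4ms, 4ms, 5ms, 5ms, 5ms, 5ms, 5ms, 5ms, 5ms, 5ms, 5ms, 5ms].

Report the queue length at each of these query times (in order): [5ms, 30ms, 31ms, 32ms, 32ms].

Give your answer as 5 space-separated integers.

Answer: 6 0 0 0 0

Derivation:
Queue lengths at query times:
  query t=5ms: backlog = 6
  query t=30ms: backlog = 0
  query t=31ms: backlog = 0
  query t=32ms: backlog = 0
  query t=32ms: backlog = 0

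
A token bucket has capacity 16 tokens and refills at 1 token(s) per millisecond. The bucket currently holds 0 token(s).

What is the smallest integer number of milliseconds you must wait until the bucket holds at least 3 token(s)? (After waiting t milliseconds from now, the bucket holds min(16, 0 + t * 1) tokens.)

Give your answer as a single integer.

Answer: 3

Derivation:
Need 0 + t * 1 >= 3, so t >= 3/1.
Smallest integer t = ceil(3/1) = 3.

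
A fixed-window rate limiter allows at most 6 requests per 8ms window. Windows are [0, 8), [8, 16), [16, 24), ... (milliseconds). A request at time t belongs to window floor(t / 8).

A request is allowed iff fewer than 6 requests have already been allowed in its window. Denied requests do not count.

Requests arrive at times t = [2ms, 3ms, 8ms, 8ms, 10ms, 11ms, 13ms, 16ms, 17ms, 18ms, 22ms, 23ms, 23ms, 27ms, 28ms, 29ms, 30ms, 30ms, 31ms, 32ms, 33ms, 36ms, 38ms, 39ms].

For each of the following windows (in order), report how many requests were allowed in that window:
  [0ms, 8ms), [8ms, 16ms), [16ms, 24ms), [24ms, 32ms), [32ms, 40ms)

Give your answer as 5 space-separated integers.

Answer: 2 5 6 6 5

Derivation:
Processing requests:
  req#1 t=2ms (window 0): ALLOW
  req#2 t=3ms (window 0): ALLOW
  req#3 t=8ms (window 1): ALLOW
  req#4 t=8ms (window 1): ALLOW
  req#5 t=10ms (window 1): ALLOW
  req#6 t=11ms (window 1): ALLOW
  req#7 t=13ms (window 1): ALLOW
  req#8 t=16ms (window 2): ALLOW
  req#9 t=17ms (window 2): ALLOW
  req#10 t=18ms (window 2): ALLOW
  req#11 t=22ms (window 2): ALLOW
  req#12 t=23ms (window 2): ALLOW
  req#13 t=23ms (window 2): ALLOW
  req#14 t=27ms (window 3): ALLOW
  req#15 t=28ms (window 3): ALLOW
  req#16 t=29ms (window 3): ALLOW
  req#17 t=30ms (window 3): ALLOW
  req#18 t=30ms (window 3): ALLOW
  req#19 t=31ms (window 3): ALLOW
  req#20 t=32ms (window 4): ALLOW
  req#21 t=33ms (window 4): ALLOW
  req#22 t=36ms (window 4): ALLOW
  req#23 t=38ms (window 4): ALLOW
  req#24 t=39ms (window 4): ALLOW

Allowed counts by window: 2 5 6 6 5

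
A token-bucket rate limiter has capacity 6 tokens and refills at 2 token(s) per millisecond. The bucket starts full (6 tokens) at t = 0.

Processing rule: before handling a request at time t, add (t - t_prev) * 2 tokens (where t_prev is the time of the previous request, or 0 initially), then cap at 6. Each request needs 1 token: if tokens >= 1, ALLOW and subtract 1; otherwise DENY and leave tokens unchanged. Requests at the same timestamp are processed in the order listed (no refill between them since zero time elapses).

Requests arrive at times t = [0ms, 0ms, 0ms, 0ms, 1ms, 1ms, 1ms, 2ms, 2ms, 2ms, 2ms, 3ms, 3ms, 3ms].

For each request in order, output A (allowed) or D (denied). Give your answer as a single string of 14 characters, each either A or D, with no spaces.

Answer: AAAAAAAAAADAAD

Derivation:
Simulating step by step:
  req#1 t=0ms: ALLOW
  req#2 t=0ms: ALLOW
  req#3 t=0ms: ALLOW
  req#4 t=0ms: ALLOW
  req#5 t=1ms: ALLOW
  req#6 t=1ms: ALLOW
  req#7 t=1ms: ALLOW
  req#8 t=2ms: ALLOW
  req#9 t=2ms: ALLOW
  req#10 t=2ms: ALLOW
  req#11 t=2ms: DENY
  req#12 t=3ms: ALLOW
  req#13 t=3ms: ALLOW
  req#14 t=3ms: DENY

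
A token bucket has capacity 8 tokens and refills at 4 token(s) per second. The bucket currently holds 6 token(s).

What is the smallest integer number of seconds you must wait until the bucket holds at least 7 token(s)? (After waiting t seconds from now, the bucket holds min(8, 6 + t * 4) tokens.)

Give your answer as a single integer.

Answer: 1

Derivation:
Need 6 + t * 4 >= 7, so t >= 1/4.
Smallest integer t = ceil(1/4) = 1.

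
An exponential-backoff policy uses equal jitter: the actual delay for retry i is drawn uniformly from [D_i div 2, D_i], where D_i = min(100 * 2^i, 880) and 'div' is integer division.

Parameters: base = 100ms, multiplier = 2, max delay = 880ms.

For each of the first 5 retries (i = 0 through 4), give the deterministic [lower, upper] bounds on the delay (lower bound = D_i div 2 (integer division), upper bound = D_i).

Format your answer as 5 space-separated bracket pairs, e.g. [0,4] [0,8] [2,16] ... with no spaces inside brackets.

Answer: [50,100] [100,200] [200,400] [400,800] [440,880]

Derivation:
Computing bounds per retry:
  i=0: D_i=min(100*2^0,880)=100, bounds=[50,100]
  i=1: D_i=min(100*2^1,880)=200, bounds=[100,200]
  i=2: D_i=min(100*2^2,880)=400, bounds=[200,400]
  i=3: D_i=min(100*2^3,880)=800, bounds=[400,800]
  i=4: D_i=min(100*2^4,880)=880, bounds=[440,880]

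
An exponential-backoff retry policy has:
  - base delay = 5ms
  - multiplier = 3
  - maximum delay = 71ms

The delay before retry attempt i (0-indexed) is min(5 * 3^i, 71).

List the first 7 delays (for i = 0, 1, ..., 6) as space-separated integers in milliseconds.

Answer: 5 15 45 71 71 71 71

Derivation:
Computing each delay:
  i=0: min(5*3^0, 71) = 5
  i=1: min(5*3^1, 71) = 15
  i=2: min(5*3^2, 71) = 45
  i=3: min(5*3^3, 71) = 71
  i=4: min(5*3^4, 71) = 71
  i=5: min(5*3^5, 71) = 71
  i=6: min(5*3^6, 71) = 71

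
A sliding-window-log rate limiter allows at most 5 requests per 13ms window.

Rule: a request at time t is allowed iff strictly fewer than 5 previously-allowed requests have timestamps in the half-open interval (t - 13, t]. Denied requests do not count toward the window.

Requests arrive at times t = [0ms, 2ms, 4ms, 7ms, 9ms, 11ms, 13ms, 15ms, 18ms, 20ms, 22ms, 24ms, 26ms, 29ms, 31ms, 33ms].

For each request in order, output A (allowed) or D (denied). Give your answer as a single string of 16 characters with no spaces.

Tracking allowed requests in the window:
  req#1 t=0ms: ALLOW
  req#2 t=2ms: ALLOW
  req#3 t=4ms: ALLOW
  req#4 t=7ms: ALLOW
  req#5 t=9ms: ALLOW
  req#6 t=11ms: DENY
  req#7 t=13ms: ALLOW
  req#8 t=15ms: ALLOW
  req#9 t=18ms: ALLOW
  req#10 t=20ms: ALLOW
  req#11 t=22ms: ALLOW
  req#12 t=24ms: DENY
  req#13 t=26ms: ALLOW
  req#14 t=29ms: ALLOW
  req#15 t=31ms: ALLOW
  req#16 t=33ms: ALLOW

Answer: AAAAADAAAAADAAAA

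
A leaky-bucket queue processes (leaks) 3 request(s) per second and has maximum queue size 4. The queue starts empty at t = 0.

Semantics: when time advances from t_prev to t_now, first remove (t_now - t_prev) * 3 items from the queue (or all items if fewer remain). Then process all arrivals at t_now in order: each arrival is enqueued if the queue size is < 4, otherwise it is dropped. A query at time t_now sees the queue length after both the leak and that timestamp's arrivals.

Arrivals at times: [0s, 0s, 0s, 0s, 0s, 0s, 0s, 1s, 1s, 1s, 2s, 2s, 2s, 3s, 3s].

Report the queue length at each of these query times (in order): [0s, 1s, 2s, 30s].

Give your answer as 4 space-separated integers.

Queue lengths at query times:
  query t=0s: backlog = 4
  query t=1s: backlog = 4
  query t=2s: backlog = 4
  query t=30s: backlog = 0

Answer: 4 4 4 0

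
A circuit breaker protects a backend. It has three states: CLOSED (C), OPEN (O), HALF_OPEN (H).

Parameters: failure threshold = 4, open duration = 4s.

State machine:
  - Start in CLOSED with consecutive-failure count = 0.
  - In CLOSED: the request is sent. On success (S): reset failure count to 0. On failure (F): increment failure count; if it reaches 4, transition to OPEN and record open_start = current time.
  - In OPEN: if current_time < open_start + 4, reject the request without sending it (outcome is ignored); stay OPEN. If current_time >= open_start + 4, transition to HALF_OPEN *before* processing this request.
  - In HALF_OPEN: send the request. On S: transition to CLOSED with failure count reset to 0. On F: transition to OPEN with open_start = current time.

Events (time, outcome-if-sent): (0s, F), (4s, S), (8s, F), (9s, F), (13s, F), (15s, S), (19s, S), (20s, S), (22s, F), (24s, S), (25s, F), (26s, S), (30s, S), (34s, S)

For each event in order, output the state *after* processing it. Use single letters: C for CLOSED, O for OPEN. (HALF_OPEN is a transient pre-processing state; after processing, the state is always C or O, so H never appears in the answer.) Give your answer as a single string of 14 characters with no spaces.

State after each event:
  event#1 t=0s outcome=F: state=CLOSED
  event#2 t=4s outcome=S: state=CLOSED
  event#3 t=8s outcome=F: state=CLOSED
  event#4 t=9s outcome=F: state=CLOSED
  event#5 t=13s outcome=F: state=CLOSED
  event#6 t=15s outcome=S: state=CLOSED
  event#7 t=19s outcome=S: state=CLOSED
  event#8 t=20s outcome=S: state=CLOSED
  event#9 t=22s outcome=F: state=CLOSED
  event#10 t=24s outcome=S: state=CLOSED
  event#11 t=25s outcome=F: state=CLOSED
  event#12 t=26s outcome=S: state=CLOSED
  event#13 t=30s outcome=S: state=CLOSED
  event#14 t=34s outcome=S: state=CLOSED

Answer: CCCCCCCCCCCCCC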